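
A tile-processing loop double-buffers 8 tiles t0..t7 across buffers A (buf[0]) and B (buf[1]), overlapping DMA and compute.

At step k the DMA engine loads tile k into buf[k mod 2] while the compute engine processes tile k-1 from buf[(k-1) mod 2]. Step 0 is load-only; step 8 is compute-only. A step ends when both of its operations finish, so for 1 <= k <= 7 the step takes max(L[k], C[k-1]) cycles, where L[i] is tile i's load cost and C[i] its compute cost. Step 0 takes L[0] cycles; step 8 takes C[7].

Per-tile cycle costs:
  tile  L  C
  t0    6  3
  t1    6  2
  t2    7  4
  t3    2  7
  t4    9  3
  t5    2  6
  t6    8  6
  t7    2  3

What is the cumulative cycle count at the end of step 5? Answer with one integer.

end_cycle[5] = 35

k=0 load=t0/6c comp=- wait=6 total=6
k=1 load=t1/6c comp=t0/3c wait=6 total=12
k=2 load=t2/7c comp=t1/2c wait=7 total=19
k=3 load=t3/2c comp=t2/4c wait=4 total=23
k=4 load=t4/9c comp=t3/7c wait=9 total=32
k=5 load=t5/2c comp=t4/3c wait=3 total=35
k=6 load=t6/8c comp=t5/6c wait=8 total=43
k=7 load=t7/2c comp=t6/6c wait=6 total=49
k=8 load=- comp=t7/3c wait=3 total=52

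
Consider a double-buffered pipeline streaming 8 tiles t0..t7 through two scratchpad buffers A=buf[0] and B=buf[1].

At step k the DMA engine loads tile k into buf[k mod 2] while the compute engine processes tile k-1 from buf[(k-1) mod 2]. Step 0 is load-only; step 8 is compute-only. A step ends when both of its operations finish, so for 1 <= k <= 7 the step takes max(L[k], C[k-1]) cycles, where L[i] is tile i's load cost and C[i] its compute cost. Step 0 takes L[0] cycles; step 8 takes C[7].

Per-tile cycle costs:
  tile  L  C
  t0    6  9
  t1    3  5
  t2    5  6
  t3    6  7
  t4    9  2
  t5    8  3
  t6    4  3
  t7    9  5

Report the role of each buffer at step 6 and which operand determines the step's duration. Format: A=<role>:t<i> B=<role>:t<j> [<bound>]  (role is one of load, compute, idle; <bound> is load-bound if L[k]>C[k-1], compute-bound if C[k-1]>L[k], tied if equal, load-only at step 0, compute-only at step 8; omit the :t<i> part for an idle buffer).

step 6: A=load:t6 B=compute:t5 [load-bound]

step 0: L[0]=6 → dur=6, Σ=6 | A=load:t0 B=idle [load-only]
step 1: L[1]=3 C[0]=9 → dur=9, Σ=15 | A=compute:t0 B=load:t1 [compute-bound]
step 2: L[2]=5 C[1]=5 → dur=5, Σ=20 | A=load:t2 B=compute:t1 [tied]
step 3: L[3]=6 C[2]=6 → dur=6, Σ=26 | A=compute:t2 B=load:t3 [tied]
step 4: L[4]=9 C[3]=7 → dur=9, Σ=35 | A=load:t4 B=compute:t3 [load-bound]
step 5: L[5]=8 C[4]=2 → dur=8, Σ=43 | A=compute:t4 B=load:t5 [load-bound]
step 6: L[6]=4 C[5]=3 → dur=4, Σ=47 | A=load:t6 B=compute:t5 [load-bound]
step 7: L[7]=9 C[6]=3 → dur=9, Σ=56 | A=compute:t6 B=load:t7 [load-bound]
step 8: C[7]=5 → dur=5, Σ=61 | A=idle B=compute:t7 [compute-only]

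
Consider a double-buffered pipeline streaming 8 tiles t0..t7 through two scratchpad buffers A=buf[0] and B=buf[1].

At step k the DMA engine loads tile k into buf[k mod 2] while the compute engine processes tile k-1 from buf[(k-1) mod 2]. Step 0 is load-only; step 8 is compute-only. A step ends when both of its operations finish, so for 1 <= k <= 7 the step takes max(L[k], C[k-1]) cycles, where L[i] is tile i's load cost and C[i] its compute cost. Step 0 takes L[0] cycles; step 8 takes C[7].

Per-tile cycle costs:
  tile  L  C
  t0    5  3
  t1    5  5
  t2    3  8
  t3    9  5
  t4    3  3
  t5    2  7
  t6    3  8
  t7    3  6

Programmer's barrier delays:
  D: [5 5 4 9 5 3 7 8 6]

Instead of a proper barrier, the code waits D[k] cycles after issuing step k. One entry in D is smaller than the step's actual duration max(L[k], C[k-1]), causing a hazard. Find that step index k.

step 0: need L[0]=5 = 5; D[0]=5 ok
step 1: need max(L[1]=5,C[0]=3) = 5; D[1]=5 ok
step 2: need max(L[2]=3,C[1]=5) = 5; D[2]=4 SHORT
step 3: need max(L[3]=9,C[2]=8) = 9; D[3]=9 ok
step 4: need max(L[4]=3,C[3]=5) = 5; D[4]=5 ok
step 5: need max(L[5]=2,C[4]=3) = 3; D[5]=3 ok
step 6: need max(L[6]=3,C[5]=7) = 7; D[6]=7 ok
step 7: need max(L[7]=3,C[6]=8) = 8; D[7]=8 ok
step 8: need C[7]=6 = 6; D[8]=6 ok

hazard at step 2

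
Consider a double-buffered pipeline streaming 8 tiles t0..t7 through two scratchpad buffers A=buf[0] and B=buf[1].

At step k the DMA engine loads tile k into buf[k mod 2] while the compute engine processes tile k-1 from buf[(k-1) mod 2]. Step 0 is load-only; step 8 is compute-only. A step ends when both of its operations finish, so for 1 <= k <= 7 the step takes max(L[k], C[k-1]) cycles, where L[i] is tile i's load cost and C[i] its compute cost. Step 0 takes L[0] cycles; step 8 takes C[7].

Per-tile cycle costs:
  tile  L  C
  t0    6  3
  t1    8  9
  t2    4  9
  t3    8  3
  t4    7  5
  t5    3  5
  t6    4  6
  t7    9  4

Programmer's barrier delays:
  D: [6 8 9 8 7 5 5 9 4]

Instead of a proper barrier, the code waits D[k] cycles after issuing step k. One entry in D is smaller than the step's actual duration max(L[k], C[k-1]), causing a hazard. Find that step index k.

k=0 barrier L[0]=6→6c, D[0]=6 ok
k=1 barrier max(L[1]=8,C[0]=3)→8c, D[1]=8 ok
k=2 barrier max(L[2]=4,C[1]=9)→9c, D[2]=9 ok
k=3 barrier max(L[3]=8,C[2]=9)→9c, D[3]=8 SHORT
k=4 barrier max(L[4]=7,C[3]=3)→7c, D[4]=7 ok
k=5 barrier max(L[5]=3,C[4]=5)→5c, D[5]=5 ok
k=6 barrier max(L[6]=4,C[5]=5)→5c, D[6]=5 ok
k=7 barrier max(L[7]=9,C[6]=6)→9c, D[7]=9 ok
k=8 barrier C[7]=4→4c, D[8]=4 ok

hazard at step 3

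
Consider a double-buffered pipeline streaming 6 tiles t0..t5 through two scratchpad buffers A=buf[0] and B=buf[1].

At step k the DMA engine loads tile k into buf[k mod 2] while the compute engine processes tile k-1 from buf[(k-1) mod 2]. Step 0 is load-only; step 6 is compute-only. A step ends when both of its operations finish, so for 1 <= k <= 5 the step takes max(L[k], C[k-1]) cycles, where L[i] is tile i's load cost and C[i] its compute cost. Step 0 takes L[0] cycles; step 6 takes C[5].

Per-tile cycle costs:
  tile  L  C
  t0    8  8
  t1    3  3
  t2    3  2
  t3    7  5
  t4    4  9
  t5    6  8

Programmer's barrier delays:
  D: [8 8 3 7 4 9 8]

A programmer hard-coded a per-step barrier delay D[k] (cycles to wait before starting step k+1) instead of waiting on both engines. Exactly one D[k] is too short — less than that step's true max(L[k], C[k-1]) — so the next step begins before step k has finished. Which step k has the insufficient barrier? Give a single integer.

hazard at step 4

[0] required=L[0]=8=8 vs D=8 ok
[1] required=max(L[1]=3,C[0]=8)=8 vs D=8 ok
[2] required=max(L[2]=3,C[1]=3)=3 vs D=3 ok
[3] required=max(L[3]=7,C[2]=2)=7 vs D=7 ok
[4] required=max(L[4]=4,C[3]=5)=5 vs D=4 SHORT
[5] required=max(L[5]=6,C[4]=9)=9 vs D=9 ok
[6] required=C[5]=8=8 vs D=8 ok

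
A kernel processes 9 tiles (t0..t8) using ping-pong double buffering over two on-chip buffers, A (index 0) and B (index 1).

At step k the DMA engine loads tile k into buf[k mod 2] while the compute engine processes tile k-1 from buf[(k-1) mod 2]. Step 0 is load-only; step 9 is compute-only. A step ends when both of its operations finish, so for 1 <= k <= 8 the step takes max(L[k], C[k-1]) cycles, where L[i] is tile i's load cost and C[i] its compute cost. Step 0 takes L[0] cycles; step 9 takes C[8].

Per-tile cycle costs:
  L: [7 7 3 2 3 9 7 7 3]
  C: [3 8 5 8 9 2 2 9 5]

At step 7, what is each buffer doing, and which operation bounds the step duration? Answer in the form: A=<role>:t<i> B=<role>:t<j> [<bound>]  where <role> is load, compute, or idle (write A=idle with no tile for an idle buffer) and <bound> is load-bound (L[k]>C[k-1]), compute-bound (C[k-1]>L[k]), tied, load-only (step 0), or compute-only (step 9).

step 7: A=compute:t6 B=load:t7 [load-bound]

[0] DMA t0→A (7c) ∥ CU idle ⇒ 7c, clock 7
[1] DMA t1→B (7c) ∥ CU A:t0 (3c) ⇒ 7c, clock 14
[2] DMA t2→A (3c) ∥ CU B:t1 (8c) ⇒ 8c, clock 22
[3] DMA t3→B (2c) ∥ CU A:t2 (5c) ⇒ 5c, clock 27
[4] DMA t4→A (3c) ∥ CU B:t3 (8c) ⇒ 8c, clock 35
[5] DMA t5→B (9c) ∥ CU A:t4 (9c) ⇒ 9c, clock 44
[6] DMA t6→A (7c) ∥ CU B:t5 (2c) ⇒ 7c, clock 51
[7] DMA t7→B (7c) ∥ CU A:t6 (2c) ⇒ 7c, clock 58
[8] DMA t8→A (3c) ∥ CU B:t7 (9c) ⇒ 9c, clock 67
[9] DMA idle ∥ CU A:t8 (5c) ⇒ 5c, clock 72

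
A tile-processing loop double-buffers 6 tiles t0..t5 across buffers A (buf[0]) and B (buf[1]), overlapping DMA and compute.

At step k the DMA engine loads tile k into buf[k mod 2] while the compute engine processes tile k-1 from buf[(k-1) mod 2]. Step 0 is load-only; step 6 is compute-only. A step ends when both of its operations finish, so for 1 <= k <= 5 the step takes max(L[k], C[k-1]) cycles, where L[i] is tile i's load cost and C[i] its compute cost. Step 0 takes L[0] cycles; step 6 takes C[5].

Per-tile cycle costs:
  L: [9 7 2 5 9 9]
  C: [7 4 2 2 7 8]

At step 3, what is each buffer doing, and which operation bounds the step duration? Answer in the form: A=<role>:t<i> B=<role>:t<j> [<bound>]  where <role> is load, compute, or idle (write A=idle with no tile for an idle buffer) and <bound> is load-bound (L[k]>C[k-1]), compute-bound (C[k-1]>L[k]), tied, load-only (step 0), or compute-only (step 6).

k=0 load=t0/9c comp=- wait=9 total=9
k=1 load=t1/7c comp=t0/7c wait=7 total=16
k=2 load=t2/2c comp=t1/4c wait=4 total=20
k=3 load=t3/5c comp=t2/2c wait=5 total=25
k=4 load=t4/9c comp=t3/2c wait=9 total=34
k=5 load=t5/9c comp=t4/7c wait=9 total=43
k=6 load=- comp=t5/8c wait=8 total=51

step 3: A=compute:t2 B=load:t3 [load-bound]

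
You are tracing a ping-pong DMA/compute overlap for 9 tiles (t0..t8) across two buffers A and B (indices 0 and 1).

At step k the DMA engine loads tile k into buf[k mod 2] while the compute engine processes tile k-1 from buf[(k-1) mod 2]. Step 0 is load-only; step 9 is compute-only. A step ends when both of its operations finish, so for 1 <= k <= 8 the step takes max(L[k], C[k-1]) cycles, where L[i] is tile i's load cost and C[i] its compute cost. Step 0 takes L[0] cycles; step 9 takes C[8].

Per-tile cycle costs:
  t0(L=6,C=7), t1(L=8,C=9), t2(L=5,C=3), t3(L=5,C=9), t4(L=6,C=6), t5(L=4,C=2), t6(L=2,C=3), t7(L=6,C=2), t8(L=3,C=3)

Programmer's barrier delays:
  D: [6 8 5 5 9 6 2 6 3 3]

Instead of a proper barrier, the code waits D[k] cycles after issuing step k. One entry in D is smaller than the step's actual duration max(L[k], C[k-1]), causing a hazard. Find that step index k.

k=0 barrier L[0]=6→6c, D[0]=6 ok
k=1 barrier max(L[1]=8,C[0]=7)→8c, D[1]=8 ok
k=2 barrier max(L[2]=5,C[1]=9)→9c, D[2]=5 SHORT
k=3 barrier max(L[3]=5,C[2]=3)→5c, D[3]=5 ok
k=4 barrier max(L[4]=6,C[3]=9)→9c, D[4]=9 ok
k=5 barrier max(L[5]=4,C[4]=6)→6c, D[5]=6 ok
k=6 barrier max(L[6]=2,C[5]=2)→2c, D[6]=2 ok
k=7 barrier max(L[7]=6,C[6]=3)→6c, D[7]=6 ok
k=8 barrier max(L[8]=3,C[7]=2)→3c, D[8]=3 ok
k=9 barrier C[8]=3→3c, D[9]=3 ok

hazard at step 2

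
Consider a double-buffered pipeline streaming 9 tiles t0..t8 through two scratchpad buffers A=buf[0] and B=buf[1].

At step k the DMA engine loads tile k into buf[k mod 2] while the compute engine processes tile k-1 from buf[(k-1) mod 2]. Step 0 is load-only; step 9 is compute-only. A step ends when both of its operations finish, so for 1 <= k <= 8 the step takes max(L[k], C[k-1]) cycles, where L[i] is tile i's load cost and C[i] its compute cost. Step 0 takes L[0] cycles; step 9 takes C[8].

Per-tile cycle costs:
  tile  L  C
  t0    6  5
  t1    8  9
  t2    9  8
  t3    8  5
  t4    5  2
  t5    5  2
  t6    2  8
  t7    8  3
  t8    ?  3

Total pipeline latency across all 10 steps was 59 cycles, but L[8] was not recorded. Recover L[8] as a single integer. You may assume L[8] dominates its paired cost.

L[8] = 5

step 0 | dur = L[0]=6 = 6
step 1 | dur = max(L[1]=8, C[0]=5) = 8
step 2 | dur = max(L[2]=9, C[1]=9) = 9
step 3 | dur = max(L[3]=8, C[2]=8) = 8
step 4 | dur = max(L[4]=5, C[3]=5) = 5
step 5 | dur = max(L[5]=5, C[4]=2) = 5
step 6 | dur = max(L[6]=2, C[5]=2) = 2
step 7 | dur = max(L[7]=8, C[6]=8) = 8
step 8 | dur = max(L[8]=?, C[7]=3) = L[8]  (unknown; binding)
step 9 | dur = C[8]=3 = 3
sum of known step durations = 54
dur[8] = total - known = 59 - 54 = 5
L[8] is the binding max in step 8, so L[8] = dur[8] = 5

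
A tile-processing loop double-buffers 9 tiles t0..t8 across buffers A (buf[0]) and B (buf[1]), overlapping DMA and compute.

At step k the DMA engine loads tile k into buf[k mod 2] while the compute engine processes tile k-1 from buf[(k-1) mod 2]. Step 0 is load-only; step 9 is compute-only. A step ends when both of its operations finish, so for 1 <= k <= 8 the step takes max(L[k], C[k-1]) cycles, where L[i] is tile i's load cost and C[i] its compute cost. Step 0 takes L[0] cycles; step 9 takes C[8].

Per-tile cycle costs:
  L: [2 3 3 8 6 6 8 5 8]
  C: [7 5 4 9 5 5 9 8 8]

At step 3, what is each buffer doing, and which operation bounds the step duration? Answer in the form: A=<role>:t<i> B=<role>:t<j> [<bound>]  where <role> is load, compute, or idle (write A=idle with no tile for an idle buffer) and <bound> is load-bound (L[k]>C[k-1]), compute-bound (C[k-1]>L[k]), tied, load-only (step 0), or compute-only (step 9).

step 3: A=compute:t2 B=load:t3 [load-bound]

  0. 2=2c; end=2; A:t0 B:-
  1. max(3,7)=7c; end=9; A:t0 B:t1
  2. max(3,5)=5c; end=14; A:t2 B:t1
  3. max(8,4)=8c; end=22; A:t2 B:t3
  4. max(6,9)=9c; end=31; A:t4 B:t3
  5. max(6,5)=6c; end=37; A:t4 B:t5
  6. max(8,5)=8c; end=45; A:t6 B:t5
  7. max(5,9)=9c; end=54; A:t6 B:t7
  8. max(8,8)=8c; end=62; A:t8 B:t7
  9. 8=8c; end=70; A:t8 B:t7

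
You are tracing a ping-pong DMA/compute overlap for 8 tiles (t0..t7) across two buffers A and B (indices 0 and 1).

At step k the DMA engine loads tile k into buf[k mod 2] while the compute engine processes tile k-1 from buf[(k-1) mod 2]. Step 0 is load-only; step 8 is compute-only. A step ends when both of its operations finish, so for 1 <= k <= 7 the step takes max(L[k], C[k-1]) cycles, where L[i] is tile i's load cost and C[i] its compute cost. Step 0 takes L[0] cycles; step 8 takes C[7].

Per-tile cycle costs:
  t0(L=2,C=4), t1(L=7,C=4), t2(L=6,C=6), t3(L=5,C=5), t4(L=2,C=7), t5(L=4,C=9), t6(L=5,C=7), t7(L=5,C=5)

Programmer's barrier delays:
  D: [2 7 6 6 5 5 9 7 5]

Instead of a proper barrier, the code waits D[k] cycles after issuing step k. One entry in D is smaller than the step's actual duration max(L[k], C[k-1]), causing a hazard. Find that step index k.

k=0 barrier L[0]=2→2c, D[0]=2 ok
k=1 barrier max(L[1]=7,C[0]=4)→7c, D[1]=7 ok
k=2 barrier max(L[2]=6,C[1]=4)→6c, D[2]=6 ok
k=3 barrier max(L[3]=5,C[2]=6)→6c, D[3]=6 ok
k=4 barrier max(L[4]=2,C[3]=5)→5c, D[4]=5 ok
k=5 barrier max(L[5]=4,C[4]=7)→7c, D[5]=5 SHORT
k=6 barrier max(L[6]=5,C[5]=9)→9c, D[6]=9 ok
k=7 barrier max(L[7]=5,C[6]=7)→7c, D[7]=7 ok
k=8 barrier C[7]=5→5c, D[8]=5 ok

hazard at step 5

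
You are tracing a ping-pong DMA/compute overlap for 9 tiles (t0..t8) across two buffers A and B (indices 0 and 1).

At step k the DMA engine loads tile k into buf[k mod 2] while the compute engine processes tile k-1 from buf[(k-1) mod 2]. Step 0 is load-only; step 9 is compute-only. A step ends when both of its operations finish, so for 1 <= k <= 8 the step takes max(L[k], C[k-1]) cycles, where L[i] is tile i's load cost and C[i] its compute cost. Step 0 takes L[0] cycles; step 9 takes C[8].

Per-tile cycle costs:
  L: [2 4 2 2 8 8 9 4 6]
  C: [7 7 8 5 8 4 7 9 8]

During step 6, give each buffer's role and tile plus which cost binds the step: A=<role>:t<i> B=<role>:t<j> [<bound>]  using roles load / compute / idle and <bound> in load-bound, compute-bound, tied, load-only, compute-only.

  0. 2=2c; end=2; A:t0 B:-
  1. max(4,7)=7c; end=9; A:t0 B:t1
  2. max(2,7)=7c; end=16; A:t2 B:t1
  3. max(2,8)=8c; end=24; A:t2 B:t3
  4. max(8,5)=8c; end=32; A:t4 B:t3
  5. max(8,8)=8c; end=40; A:t4 B:t5
  6. max(9,4)=9c; end=49; A:t6 B:t5
  7. max(4,7)=7c; end=56; A:t6 B:t7
  8. max(6,9)=9c; end=65; A:t8 B:t7
  9. 8=8c; end=73; A:t8 B:t7

step 6: A=load:t6 B=compute:t5 [load-bound]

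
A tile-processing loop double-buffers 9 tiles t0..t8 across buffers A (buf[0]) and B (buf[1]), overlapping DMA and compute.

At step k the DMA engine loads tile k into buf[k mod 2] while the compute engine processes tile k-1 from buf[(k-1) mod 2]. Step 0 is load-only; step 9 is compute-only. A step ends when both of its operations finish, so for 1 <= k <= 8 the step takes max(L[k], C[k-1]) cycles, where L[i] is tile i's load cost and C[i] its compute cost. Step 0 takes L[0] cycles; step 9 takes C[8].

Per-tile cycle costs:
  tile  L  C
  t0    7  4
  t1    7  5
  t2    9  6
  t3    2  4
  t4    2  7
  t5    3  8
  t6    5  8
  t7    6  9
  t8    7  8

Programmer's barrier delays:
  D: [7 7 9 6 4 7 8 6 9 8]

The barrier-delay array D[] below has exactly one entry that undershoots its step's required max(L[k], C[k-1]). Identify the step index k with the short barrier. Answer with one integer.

hazard at step 7

[0] required=L[0]=7=7 vs D=7 ok
[1] required=max(L[1]=7,C[0]=4)=7 vs D=7 ok
[2] required=max(L[2]=9,C[1]=5)=9 vs D=9 ok
[3] required=max(L[3]=2,C[2]=6)=6 vs D=6 ok
[4] required=max(L[4]=2,C[3]=4)=4 vs D=4 ok
[5] required=max(L[5]=3,C[4]=7)=7 vs D=7 ok
[6] required=max(L[6]=5,C[5]=8)=8 vs D=8 ok
[7] required=max(L[7]=6,C[6]=8)=8 vs D=6 SHORT
[8] required=max(L[8]=7,C[7]=9)=9 vs D=9 ok
[9] required=C[8]=8=8 vs D=8 ok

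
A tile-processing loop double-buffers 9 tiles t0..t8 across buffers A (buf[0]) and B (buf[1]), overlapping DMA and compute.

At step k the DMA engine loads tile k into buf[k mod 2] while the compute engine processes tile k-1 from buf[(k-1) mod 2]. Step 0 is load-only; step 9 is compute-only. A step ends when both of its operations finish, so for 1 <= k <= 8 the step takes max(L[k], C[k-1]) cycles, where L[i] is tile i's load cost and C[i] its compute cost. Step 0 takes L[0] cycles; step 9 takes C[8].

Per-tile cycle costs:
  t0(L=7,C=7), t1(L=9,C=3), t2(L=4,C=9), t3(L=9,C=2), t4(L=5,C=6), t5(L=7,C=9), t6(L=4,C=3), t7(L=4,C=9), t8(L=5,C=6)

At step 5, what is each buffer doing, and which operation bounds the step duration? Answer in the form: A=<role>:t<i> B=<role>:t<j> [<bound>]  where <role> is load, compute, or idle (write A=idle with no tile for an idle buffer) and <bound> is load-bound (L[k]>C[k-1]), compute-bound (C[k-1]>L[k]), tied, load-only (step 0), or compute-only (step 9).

  0. 7=7c; end=7; A:t0 B:-
  1. max(9,7)=9c; end=16; A:t0 B:t1
  2. max(4,3)=4c; end=20; A:t2 B:t1
  3. max(9,9)=9c; end=29; A:t2 B:t3
  4. max(5,2)=5c; end=34; A:t4 B:t3
  5. max(7,6)=7c; end=41; A:t4 B:t5
  6. max(4,9)=9c; end=50; A:t6 B:t5
  7. max(4,3)=4c; end=54; A:t6 B:t7
  8. max(5,9)=9c; end=63; A:t8 B:t7
  9. 6=6c; end=69; A:t8 B:t7

step 5: A=compute:t4 B=load:t5 [load-bound]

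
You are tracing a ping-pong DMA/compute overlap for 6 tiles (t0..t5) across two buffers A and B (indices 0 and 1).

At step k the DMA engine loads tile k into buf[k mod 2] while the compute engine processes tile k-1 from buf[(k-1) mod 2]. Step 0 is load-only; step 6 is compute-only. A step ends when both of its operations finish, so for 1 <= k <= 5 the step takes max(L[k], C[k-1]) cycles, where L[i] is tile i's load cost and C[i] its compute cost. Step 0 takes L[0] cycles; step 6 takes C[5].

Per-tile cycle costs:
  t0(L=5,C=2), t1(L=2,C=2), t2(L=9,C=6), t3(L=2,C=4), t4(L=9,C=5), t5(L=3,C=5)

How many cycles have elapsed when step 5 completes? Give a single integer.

  0. 5=5c; end=5; A:t0 B:-
  1. max(2,2)=2c; end=7; A:t0 B:t1
  2. max(9,2)=9c; end=16; A:t2 B:t1
  3. max(2,6)=6c; end=22; A:t2 B:t3
  4. max(9,4)=9c; end=31; A:t4 B:t3
  5. max(3,5)=5c; end=36; A:t4 B:t5
  6. 5=5c; end=41; A:t4 B:t5

end_cycle[5] = 36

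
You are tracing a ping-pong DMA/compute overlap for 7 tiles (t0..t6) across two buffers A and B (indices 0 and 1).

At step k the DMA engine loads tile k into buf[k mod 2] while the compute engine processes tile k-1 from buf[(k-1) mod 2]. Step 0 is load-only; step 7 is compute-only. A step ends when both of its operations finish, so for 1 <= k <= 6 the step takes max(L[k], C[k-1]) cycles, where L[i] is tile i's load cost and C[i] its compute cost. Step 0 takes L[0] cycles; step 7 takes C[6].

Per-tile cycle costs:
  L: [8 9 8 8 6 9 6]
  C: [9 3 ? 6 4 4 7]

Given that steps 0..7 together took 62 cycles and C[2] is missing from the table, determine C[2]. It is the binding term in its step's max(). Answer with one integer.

C[2] = 9

step 0 → dur = L[0]=8 = 8
step 1 → dur = max(L[1]=9, C[0]=9) = 9
step 2 → dur = max(L[2]=8, C[1]=3) = 8
step 3 → dur = max(L[3]=8, C[2]=?) = C[2]  (unknown; binding)
step 4 → dur = max(L[4]=6, C[3]=6) = 6
step 5 → dur = max(L[5]=9, C[4]=4) = 9
step 6 → dur = max(L[6]=6, C[5]=4) = 6
step 7 → dur = C[6]=7 = 7
sum of known step durations = 53
dur[3] = total - known = 62 - 53 = 9
C[2] is the binding max in step 3, so C[2] = dur[3] = 9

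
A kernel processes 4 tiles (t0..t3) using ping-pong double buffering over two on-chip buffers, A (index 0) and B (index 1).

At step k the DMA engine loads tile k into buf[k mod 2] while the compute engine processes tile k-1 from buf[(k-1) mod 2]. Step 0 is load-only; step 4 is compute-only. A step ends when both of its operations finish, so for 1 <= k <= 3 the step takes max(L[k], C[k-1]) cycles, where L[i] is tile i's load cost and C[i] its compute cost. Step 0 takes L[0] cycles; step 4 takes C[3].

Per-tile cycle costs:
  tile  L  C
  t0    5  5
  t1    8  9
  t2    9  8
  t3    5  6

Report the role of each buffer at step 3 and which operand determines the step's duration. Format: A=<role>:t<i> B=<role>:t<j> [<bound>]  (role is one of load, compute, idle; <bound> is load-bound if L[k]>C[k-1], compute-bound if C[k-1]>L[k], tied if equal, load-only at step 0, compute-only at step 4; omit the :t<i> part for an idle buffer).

step 3: A=compute:t2 B=load:t3 [compute-bound]

[0] DMA t0→A (5c) ∥ CU idle ⇒ 5c, clock 5
[1] DMA t1→B (8c) ∥ CU A:t0 (5c) ⇒ 8c, clock 13
[2] DMA t2→A (9c) ∥ CU B:t1 (9c) ⇒ 9c, clock 22
[3] DMA t3→B (5c) ∥ CU A:t2 (8c) ⇒ 8c, clock 30
[4] DMA idle ∥ CU B:t3 (6c) ⇒ 6c, clock 36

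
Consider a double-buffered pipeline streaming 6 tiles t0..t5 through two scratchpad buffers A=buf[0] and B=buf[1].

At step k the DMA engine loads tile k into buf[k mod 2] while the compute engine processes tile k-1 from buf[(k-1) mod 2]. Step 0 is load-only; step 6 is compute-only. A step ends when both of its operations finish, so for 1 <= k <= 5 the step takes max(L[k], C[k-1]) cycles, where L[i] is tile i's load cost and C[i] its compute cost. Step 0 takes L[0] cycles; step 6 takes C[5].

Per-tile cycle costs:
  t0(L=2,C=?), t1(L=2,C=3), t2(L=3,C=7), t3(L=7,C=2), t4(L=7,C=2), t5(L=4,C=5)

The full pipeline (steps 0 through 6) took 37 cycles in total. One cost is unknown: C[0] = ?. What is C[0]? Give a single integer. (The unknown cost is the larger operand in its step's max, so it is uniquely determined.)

C[0] = 9

step 0: dur = L[0]=2 = 2
step 1: dur = max(L[1]=2, C[0]=?) = C[0]  (unknown; binding)
step 2: dur = max(L[2]=3, C[1]=3) = 3
step 3: dur = max(L[3]=7, C[2]=7) = 7
step 4: dur = max(L[4]=7, C[3]=2) = 7
step 5: dur = max(L[5]=4, C[4]=2) = 4
step 6: dur = C[5]=5 = 5
sum of known step durations = 28
dur[1] = total - known = 37 - 28 = 9
C[0] is the binding max in step 1, so C[0] = dur[1] = 9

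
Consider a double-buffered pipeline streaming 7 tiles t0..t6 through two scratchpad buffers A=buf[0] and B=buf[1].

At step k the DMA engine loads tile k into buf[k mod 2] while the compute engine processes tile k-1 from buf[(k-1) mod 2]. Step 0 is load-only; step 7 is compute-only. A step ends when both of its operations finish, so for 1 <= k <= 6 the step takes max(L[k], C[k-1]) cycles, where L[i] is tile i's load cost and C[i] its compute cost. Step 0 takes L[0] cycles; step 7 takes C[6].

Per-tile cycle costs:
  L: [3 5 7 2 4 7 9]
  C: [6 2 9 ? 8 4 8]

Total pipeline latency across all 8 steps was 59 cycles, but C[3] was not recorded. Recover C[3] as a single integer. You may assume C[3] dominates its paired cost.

step 0 = dur = L[0]=3 = 3
step 1 = dur = max(L[1]=5, C[0]=6) = 6
step 2 = dur = max(L[2]=7, C[1]=2) = 7
step 3 = dur = max(L[3]=2, C[2]=9) = 9
step 4 = dur = max(L[4]=4, C[3]=?) = C[3]  (unknown; binding)
step 5 = dur = max(L[5]=7, C[4]=8) = 8
step 6 = dur = max(L[6]=9, C[5]=4) = 9
step 7 = dur = C[6]=8 = 8
sum of known step durations = 50
dur[4] = total - known = 59 - 50 = 9
C[3] is the binding max in step 4, so C[3] = dur[4] = 9

C[3] = 9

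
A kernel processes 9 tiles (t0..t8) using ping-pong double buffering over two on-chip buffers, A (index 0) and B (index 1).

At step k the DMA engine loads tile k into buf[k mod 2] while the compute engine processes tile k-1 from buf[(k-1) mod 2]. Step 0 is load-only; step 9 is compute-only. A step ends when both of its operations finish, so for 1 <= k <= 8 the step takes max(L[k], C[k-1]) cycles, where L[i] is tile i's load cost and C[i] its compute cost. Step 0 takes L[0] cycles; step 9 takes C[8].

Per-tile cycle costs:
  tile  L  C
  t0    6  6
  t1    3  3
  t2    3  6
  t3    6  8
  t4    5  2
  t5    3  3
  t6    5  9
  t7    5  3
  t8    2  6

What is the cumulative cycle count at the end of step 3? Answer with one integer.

k=0 load=t0/6c comp=- wait=6 total=6
k=1 load=t1/3c comp=t0/6c wait=6 total=12
k=2 load=t2/3c comp=t1/3c wait=3 total=15
k=3 load=t3/6c comp=t2/6c wait=6 total=21
k=4 load=t4/5c comp=t3/8c wait=8 total=29
k=5 load=t5/3c comp=t4/2c wait=3 total=32
k=6 load=t6/5c comp=t5/3c wait=5 total=37
k=7 load=t7/5c comp=t6/9c wait=9 total=46
k=8 load=t8/2c comp=t7/3c wait=3 total=49
k=9 load=- comp=t8/6c wait=6 total=55

end_cycle[3] = 21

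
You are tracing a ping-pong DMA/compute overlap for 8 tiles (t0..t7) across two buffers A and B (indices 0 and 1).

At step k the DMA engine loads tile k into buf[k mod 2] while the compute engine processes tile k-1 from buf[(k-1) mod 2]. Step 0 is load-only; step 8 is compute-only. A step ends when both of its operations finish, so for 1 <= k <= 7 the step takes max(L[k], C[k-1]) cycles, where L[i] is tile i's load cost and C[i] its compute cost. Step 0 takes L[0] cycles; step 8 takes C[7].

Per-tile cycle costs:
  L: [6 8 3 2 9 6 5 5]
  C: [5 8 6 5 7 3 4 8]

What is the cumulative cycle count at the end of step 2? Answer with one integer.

end_cycle[2] = 22

step 0: L[0]=6 → dur=6, Σ=6 | A=load:t0 B=idle [load-only]
step 1: L[1]=8 C[0]=5 → dur=8, Σ=14 | A=compute:t0 B=load:t1 [load-bound]
step 2: L[2]=3 C[1]=8 → dur=8, Σ=22 | A=load:t2 B=compute:t1 [compute-bound]
step 3: L[3]=2 C[2]=6 → dur=6, Σ=28 | A=compute:t2 B=load:t3 [compute-bound]
step 4: L[4]=9 C[3]=5 → dur=9, Σ=37 | A=load:t4 B=compute:t3 [load-bound]
step 5: L[5]=6 C[4]=7 → dur=7, Σ=44 | A=compute:t4 B=load:t5 [compute-bound]
step 6: L[6]=5 C[5]=3 → dur=5, Σ=49 | A=load:t6 B=compute:t5 [load-bound]
step 7: L[7]=5 C[6]=4 → dur=5, Σ=54 | A=compute:t6 B=load:t7 [load-bound]
step 8: C[7]=8 → dur=8, Σ=62 | A=idle B=compute:t7 [compute-only]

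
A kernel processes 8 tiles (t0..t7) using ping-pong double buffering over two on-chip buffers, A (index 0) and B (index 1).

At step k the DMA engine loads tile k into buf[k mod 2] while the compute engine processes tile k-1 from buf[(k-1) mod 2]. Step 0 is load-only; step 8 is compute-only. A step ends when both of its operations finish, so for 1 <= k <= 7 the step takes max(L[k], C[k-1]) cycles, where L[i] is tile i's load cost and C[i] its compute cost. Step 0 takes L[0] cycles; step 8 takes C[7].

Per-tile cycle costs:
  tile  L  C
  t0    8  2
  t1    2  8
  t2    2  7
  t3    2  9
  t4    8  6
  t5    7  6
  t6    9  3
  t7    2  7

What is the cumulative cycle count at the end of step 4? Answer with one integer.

end_cycle[4] = 34

  0. 8=8c; end=8; A:t0 B:-
  1. max(2,2)=2c; end=10; A:t0 B:t1
  2. max(2,8)=8c; end=18; A:t2 B:t1
  3. max(2,7)=7c; end=25; A:t2 B:t3
  4. max(8,9)=9c; end=34; A:t4 B:t3
  5. max(7,6)=7c; end=41; A:t4 B:t5
  6. max(9,6)=9c; end=50; A:t6 B:t5
  7. max(2,3)=3c; end=53; A:t6 B:t7
  8. 7=7c; end=60; A:t6 B:t7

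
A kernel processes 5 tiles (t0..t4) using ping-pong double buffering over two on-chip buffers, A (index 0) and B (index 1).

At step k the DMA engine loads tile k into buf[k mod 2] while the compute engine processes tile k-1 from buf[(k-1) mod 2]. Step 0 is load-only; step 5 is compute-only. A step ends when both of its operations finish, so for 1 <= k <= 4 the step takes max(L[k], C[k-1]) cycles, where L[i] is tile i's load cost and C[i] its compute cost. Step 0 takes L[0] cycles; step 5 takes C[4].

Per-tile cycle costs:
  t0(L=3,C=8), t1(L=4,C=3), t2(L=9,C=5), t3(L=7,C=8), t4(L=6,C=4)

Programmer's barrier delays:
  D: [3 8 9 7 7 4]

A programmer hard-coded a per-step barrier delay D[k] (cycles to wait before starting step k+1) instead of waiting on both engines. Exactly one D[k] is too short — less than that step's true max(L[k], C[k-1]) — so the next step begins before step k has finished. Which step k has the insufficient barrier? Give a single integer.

[0] required=L[0]=3=3 vs D=3 ok
[1] required=max(L[1]=4,C[0]=8)=8 vs D=8 ok
[2] required=max(L[2]=9,C[1]=3)=9 vs D=9 ok
[3] required=max(L[3]=7,C[2]=5)=7 vs D=7 ok
[4] required=max(L[4]=6,C[3]=8)=8 vs D=7 SHORT
[5] required=C[4]=4=4 vs D=4 ok

hazard at step 4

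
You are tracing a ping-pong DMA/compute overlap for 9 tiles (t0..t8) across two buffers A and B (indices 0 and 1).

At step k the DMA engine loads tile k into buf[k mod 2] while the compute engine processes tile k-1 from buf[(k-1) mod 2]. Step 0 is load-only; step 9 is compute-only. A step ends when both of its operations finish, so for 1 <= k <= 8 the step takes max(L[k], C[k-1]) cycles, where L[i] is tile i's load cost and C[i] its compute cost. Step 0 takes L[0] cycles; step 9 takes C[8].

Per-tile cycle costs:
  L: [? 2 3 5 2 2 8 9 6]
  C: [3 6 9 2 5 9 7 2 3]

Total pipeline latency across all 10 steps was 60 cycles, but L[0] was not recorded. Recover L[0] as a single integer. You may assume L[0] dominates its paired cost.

step 0: dur = L[0]=? = L[0]  (unknown; binding)
step 1: dur = max(L[1]=2, C[0]=3) = 3
step 2: dur = max(L[2]=3, C[1]=6) = 6
step 3: dur = max(L[3]=5, C[2]=9) = 9
step 4: dur = max(L[4]=2, C[3]=2) = 2
step 5: dur = max(L[5]=2, C[4]=5) = 5
step 6: dur = max(L[6]=8, C[5]=9) = 9
step 7: dur = max(L[7]=9, C[6]=7) = 9
step 8: dur = max(L[8]=6, C[7]=2) = 6
step 9: dur = C[8]=3 = 3
sum of known step durations = 52
dur[0] = total - known = 60 - 52 = 8
L[0] is the binding max in step 0, so L[0] = dur[0] = 8

L[0] = 8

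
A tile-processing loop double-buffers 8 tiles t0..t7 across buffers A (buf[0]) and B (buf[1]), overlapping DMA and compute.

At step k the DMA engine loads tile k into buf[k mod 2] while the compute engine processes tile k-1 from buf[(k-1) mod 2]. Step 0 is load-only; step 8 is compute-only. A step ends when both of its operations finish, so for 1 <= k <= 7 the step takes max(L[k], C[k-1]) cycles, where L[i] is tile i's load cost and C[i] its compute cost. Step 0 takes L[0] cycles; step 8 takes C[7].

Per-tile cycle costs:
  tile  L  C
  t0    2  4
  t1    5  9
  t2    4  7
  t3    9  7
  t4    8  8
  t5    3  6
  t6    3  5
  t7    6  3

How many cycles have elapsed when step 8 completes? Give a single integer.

[0] DMA t0→A (2c) ∥ CU idle ⇒ 2c, clock 2
[1] DMA t1→B (5c) ∥ CU A:t0 (4c) ⇒ 5c, clock 7
[2] DMA t2→A (4c) ∥ CU B:t1 (9c) ⇒ 9c, clock 16
[3] DMA t3→B (9c) ∥ CU A:t2 (7c) ⇒ 9c, clock 25
[4] DMA t4→A (8c) ∥ CU B:t3 (7c) ⇒ 8c, clock 33
[5] DMA t5→B (3c) ∥ CU A:t4 (8c) ⇒ 8c, clock 41
[6] DMA t6→A (3c) ∥ CU B:t5 (6c) ⇒ 6c, clock 47
[7] DMA t7→B (6c) ∥ CU A:t6 (5c) ⇒ 6c, clock 53
[8] DMA idle ∥ CU B:t7 (3c) ⇒ 3c, clock 56

end_cycle[8] = 56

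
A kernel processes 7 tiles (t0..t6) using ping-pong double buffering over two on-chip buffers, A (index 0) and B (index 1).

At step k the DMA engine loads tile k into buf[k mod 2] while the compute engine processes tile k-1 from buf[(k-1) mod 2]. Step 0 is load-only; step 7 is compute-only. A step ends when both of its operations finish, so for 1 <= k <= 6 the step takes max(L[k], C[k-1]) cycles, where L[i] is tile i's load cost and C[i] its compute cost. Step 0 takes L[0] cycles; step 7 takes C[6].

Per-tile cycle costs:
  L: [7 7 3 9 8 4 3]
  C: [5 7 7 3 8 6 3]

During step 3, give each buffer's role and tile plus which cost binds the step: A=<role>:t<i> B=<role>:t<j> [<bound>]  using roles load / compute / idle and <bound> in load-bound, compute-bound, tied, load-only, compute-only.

step 0: L[0]=7 → dur=7, Σ=7 | A=load:t0 B=idle [load-only]
step 1: L[1]=7 C[0]=5 → dur=7, Σ=14 | A=compute:t0 B=load:t1 [load-bound]
step 2: L[2]=3 C[1]=7 → dur=7, Σ=21 | A=load:t2 B=compute:t1 [compute-bound]
step 3: L[3]=9 C[2]=7 → dur=9, Σ=30 | A=compute:t2 B=load:t3 [load-bound]
step 4: L[4]=8 C[3]=3 → dur=8, Σ=38 | A=load:t4 B=compute:t3 [load-bound]
step 5: L[5]=4 C[4]=8 → dur=8, Σ=46 | A=compute:t4 B=load:t5 [compute-bound]
step 6: L[6]=3 C[5]=6 → dur=6, Σ=52 | A=load:t6 B=compute:t5 [compute-bound]
step 7: C[6]=3 → dur=3, Σ=55 | A=compute:t6 B=idle [compute-only]

step 3: A=compute:t2 B=load:t3 [load-bound]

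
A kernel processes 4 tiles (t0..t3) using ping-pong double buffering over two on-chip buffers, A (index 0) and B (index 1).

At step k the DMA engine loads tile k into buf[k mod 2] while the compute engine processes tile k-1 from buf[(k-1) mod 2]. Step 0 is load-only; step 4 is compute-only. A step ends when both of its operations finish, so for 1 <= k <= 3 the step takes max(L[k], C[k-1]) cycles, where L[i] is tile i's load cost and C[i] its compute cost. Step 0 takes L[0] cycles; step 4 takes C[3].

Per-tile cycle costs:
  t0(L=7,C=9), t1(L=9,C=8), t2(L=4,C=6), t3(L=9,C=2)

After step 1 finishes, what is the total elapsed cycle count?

end_cycle[1] = 16

step 0: L[0]=7 → dur=7, Σ=7 | A=load:t0 B=idle [load-only]
step 1: L[1]=9 C[0]=9 → dur=9, Σ=16 | A=compute:t0 B=load:t1 [tied]
step 2: L[2]=4 C[1]=8 → dur=8, Σ=24 | A=load:t2 B=compute:t1 [compute-bound]
step 3: L[3]=9 C[2]=6 → dur=9, Σ=33 | A=compute:t2 B=load:t3 [load-bound]
step 4: C[3]=2 → dur=2, Σ=35 | A=idle B=compute:t3 [compute-only]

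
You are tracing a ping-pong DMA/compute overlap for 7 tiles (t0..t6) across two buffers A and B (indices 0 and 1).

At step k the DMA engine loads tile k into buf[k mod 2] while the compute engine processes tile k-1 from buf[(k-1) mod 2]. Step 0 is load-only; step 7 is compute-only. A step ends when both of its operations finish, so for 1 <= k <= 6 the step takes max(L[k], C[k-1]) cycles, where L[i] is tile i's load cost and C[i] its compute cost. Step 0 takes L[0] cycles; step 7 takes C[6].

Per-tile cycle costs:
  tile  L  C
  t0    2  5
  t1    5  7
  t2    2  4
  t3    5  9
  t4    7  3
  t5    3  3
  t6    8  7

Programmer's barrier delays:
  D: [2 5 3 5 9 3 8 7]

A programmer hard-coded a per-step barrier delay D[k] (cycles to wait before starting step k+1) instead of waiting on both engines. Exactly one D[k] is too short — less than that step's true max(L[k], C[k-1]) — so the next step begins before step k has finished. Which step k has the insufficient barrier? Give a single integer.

k=0 barrier L[0]=2→2c, D[0]=2 ok
k=1 barrier max(L[1]=5,C[0]=5)→5c, D[1]=5 ok
k=2 barrier max(L[2]=2,C[1]=7)→7c, D[2]=3 SHORT
k=3 barrier max(L[3]=5,C[2]=4)→5c, D[3]=5 ok
k=4 barrier max(L[4]=7,C[3]=9)→9c, D[4]=9 ok
k=5 barrier max(L[5]=3,C[4]=3)→3c, D[5]=3 ok
k=6 barrier max(L[6]=8,C[5]=3)→8c, D[6]=8 ok
k=7 barrier C[6]=7→7c, D[7]=7 ok

hazard at step 2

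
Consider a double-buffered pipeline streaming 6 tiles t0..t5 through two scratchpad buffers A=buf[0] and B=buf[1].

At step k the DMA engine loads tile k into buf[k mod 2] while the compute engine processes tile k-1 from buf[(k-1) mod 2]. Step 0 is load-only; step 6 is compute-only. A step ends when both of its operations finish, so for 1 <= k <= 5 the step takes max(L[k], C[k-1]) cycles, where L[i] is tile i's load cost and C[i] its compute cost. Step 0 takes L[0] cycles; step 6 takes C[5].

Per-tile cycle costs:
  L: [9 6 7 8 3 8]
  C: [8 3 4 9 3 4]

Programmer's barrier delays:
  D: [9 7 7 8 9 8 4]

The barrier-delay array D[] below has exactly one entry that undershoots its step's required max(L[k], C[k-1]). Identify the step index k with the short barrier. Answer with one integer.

k=0 barrier L[0]=9→9c, D[0]=9 ok
k=1 barrier max(L[1]=6,C[0]=8)→8c, D[1]=7 SHORT
k=2 barrier max(L[2]=7,C[1]=3)→7c, D[2]=7 ok
k=3 barrier max(L[3]=8,C[2]=4)→8c, D[3]=8 ok
k=4 barrier max(L[4]=3,C[3]=9)→9c, D[4]=9 ok
k=5 barrier max(L[5]=8,C[4]=3)→8c, D[5]=8 ok
k=6 barrier C[5]=4→4c, D[6]=4 ok

hazard at step 1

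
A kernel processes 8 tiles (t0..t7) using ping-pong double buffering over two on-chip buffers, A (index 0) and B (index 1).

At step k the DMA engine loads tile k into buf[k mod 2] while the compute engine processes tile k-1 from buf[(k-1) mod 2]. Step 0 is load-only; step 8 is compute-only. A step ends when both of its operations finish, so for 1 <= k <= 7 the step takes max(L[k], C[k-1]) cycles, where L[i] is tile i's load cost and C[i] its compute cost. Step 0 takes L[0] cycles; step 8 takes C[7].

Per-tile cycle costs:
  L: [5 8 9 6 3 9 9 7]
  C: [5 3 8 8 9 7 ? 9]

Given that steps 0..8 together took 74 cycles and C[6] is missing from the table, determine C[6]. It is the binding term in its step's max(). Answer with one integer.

C[6] = 9

step 0 → dur = L[0]=5 = 5
step 1 → dur = max(L[1]=8, C[0]=5) = 8
step 2 → dur = max(L[2]=9, C[1]=3) = 9
step 3 → dur = max(L[3]=6, C[2]=8) = 8
step 4 → dur = max(L[4]=3, C[3]=8) = 8
step 5 → dur = max(L[5]=9, C[4]=9) = 9
step 6 → dur = max(L[6]=9, C[5]=7) = 9
step 7 → dur = max(L[7]=7, C[6]=?) = C[6]  (unknown; binding)
step 8 → dur = C[7]=9 = 9
sum of known step durations = 65
dur[7] = total - known = 74 - 65 = 9
C[6] is the binding max in step 7, so C[6] = dur[7] = 9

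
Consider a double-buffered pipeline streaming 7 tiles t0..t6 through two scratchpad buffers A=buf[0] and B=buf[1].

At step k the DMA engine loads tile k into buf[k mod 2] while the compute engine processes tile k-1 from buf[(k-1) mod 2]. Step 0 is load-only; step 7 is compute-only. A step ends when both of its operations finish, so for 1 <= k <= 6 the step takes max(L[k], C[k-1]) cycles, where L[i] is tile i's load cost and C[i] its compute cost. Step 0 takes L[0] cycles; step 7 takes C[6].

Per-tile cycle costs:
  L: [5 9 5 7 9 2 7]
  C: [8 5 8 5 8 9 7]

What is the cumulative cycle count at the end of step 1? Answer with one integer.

end_cycle[1] = 14

  0. 5=5c; end=5; A:t0 B:-
  1. max(9,8)=9c; end=14; A:t0 B:t1
  2. max(5,5)=5c; end=19; A:t2 B:t1
  3. max(7,8)=8c; end=27; A:t2 B:t3
  4. max(9,5)=9c; end=36; A:t4 B:t3
  5. max(2,8)=8c; end=44; A:t4 B:t5
  6. max(7,9)=9c; end=53; A:t6 B:t5
  7. 7=7c; end=60; A:t6 B:t5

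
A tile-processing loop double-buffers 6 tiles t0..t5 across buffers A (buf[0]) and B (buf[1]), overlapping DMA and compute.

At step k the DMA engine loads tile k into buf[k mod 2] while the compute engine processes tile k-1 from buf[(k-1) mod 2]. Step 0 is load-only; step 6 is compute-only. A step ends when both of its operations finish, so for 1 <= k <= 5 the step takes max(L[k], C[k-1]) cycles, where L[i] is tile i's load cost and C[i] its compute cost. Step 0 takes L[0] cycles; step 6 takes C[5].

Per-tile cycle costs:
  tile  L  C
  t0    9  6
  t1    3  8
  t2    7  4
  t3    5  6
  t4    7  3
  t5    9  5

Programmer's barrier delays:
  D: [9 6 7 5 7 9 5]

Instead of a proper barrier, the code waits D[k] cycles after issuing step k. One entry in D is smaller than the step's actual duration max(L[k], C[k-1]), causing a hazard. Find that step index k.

hazard at step 2

k=0 barrier L[0]=9→9c, D[0]=9 ok
k=1 barrier max(L[1]=3,C[0]=6)→6c, D[1]=6 ok
k=2 barrier max(L[2]=7,C[1]=8)→8c, D[2]=7 SHORT
k=3 barrier max(L[3]=5,C[2]=4)→5c, D[3]=5 ok
k=4 barrier max(L[4]=7,C[3]=6)→7c, D[4]=7 ok
k=5 barrier max(L[5]=9,C[4]=3)→9c, D[5]=9 ok
k=6 barrier C[5]=5→5c, D[6]=5 ok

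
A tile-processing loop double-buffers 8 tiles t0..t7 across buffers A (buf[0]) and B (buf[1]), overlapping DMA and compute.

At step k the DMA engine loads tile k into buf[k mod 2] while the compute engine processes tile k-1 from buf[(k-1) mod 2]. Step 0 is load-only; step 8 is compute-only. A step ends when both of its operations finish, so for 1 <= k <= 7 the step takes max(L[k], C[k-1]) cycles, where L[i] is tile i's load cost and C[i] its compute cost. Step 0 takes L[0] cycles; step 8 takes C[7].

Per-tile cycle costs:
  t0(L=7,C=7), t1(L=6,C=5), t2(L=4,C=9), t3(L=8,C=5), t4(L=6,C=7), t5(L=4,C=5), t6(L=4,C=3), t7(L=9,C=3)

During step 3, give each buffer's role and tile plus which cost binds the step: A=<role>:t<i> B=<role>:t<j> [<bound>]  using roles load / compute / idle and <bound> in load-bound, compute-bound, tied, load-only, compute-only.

step 3: A=compute:t2 B=load:t3 [compute-bound]

[0] DMA t0→A (7c) ∥ CU idle ⇒ 7c, clock 7
[1] DMA t1→B (6c) ∥ CU A:t0 (7c) ⇒ 7c, clock 14
[2] DMA t2→A (4c) ∥ CU B:t1 (5c) ⇒ 5c, clock 19
[3] DMA t3→B (8c) ∥ CU A:t2 (9c) ⇒ 9c, clock 28
[4] DMA t4→A (6c) ∥ CU B:t3 (5c) ⇒ 6c, clock 34
[5] DMA t5→B (4c) ∥ CU A:t4 (7c) ⇒ 7c, clock 41
[6] DMA t6→A (4c) ∥ CU B:t5 (5c) ⇒ 5c, clock 46
[7] DMA t7→B (9c) ∥ CU A:t6 (3c) ⇒ 9c, clock 55
[8] DMA idle ∥ CU B:t7 (3c) ⇒ 3c, clock 58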